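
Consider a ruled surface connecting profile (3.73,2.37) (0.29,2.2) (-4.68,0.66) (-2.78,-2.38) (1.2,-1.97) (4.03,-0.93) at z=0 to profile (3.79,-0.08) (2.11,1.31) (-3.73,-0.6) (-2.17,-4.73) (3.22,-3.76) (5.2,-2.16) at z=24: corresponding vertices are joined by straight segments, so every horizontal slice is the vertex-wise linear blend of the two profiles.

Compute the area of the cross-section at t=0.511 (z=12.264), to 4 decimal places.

Cross-section at t=0.511: each vertex is (1-t)·p0[i] + t·p1[i].
  v1: (1-0.511)·(3.73,2.37) + 0.511·(3.79,-0.08) = (3.7607,1.1180)
  v2: (1-0.511)·(0.29,2.2) + 0.511·(2.11,1.31) = (1.2200,1.7452)
  v3: (1-0.511)·(-4.68,0.66) + 0.511·(-3.73,-0.6) = (-4.1945,0.0161)
  v4: (1-0.511)·(-2.78,-2.38) + 0.511·(-2.17,-4.73) = (-2.4683,-3.5809)
  v5: (1-0.511)·(1.2,-1.97) + 0.511·(3.22,-3.76) = (2.2322,-2.8847)
  v6: (1-0.511)·(4.03,-0.93) + 0.511·(5.2,-2.16) = (4.6279,-1.5585)
Shoelace sum Σ(x_i·y_{i+1} − x_{i+1}·y_i):
  i=1: 3.7607·1.7452 − 1.2200·1.1180 = +5.1991 (running +5.1991)
  i=2: 1.2200·0.0161 − -4.1945·1.7452 = +7.3401 (running +12.5392)
  i=3: -4.1945·-3.5809 − -2.4683·0.0161 = +15.0599 (running +27.5991)
  i=4: -2.4683·-2.8847 − 2.2322·-3.5809 = +15.1135 (running +42.7125)
  i=5: 2.2322·-1.5585 − 4.6279·-2.8847 = +9.8710 (running +52.5835)
  i=6: 4.6279·1.1180 − 3.7607·-1.5585 = +11.0353 (running +63.6188)
Area = |Σ|/2 = |63.6188|/2 = 31.8094

Area at t=0.511: 31.8094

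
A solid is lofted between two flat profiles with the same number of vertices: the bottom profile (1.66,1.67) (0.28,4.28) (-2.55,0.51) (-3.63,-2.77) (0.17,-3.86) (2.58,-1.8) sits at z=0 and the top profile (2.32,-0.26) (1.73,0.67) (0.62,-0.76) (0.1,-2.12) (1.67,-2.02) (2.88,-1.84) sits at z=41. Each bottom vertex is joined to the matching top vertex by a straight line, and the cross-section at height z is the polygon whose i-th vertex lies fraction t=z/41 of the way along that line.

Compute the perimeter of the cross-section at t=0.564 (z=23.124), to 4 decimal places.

Perimeter at t=0.564: 14.3956

Cross-section at t=0.564: each vertex is (1-t)·p0[i] + t·p1[i].
  v1: (1-0.564)·(1.66,1.67) + 0.564·(2.32,-0.26) = (2.0322,0.5815)
  v2: (1-0.564)·(0.28,4.28) + 0.564·(1.73,0.67) = (1.0978,2.2440)
  v3: (1-0.564)·(-2.55,0.51) + 0.564·(0.62,-0.76) = (-0.7621,-0.2063)
  v4: (1-0.564)·(-3.63,-2.77) + 0.564·(0.1,-2.12) = (-1.5263,-2.4034)
  v5: (1-0.564)·(0.17,-3.86) + 0.564·(1.67,-2.02) = (1.0160,-2.8222)
  v6: (1-0.564)·(2.58,-1.8) + 0.564·(2.88,-1.84) = (2.7492,-1.8226)
Perimeter = Σ |v_{i+1} − v_i|:
  edge 1→2: √(-0.9344² + 1.6625²) = 1.9071 (running 1.9071)
  edge 2→3: √(-1.8599² + -2.4502²) = 3.0762 (running 4.9833)
  edge 3→4: √(-0.7642² + -2.1971²) = 2.3262 (running 7.3095)
  edge 4→5: √(2.5423² + -0.4188²) = 2.5766 (running 9.8861)
  edge 5→6: √(1.7332² + 0.9997²) = 2.0008 (running 11.8869)
  edge 6→1: √(-0.7170² + 2.4040²) = 2.5087 (running 14.3956)
Perimeter = 14.3956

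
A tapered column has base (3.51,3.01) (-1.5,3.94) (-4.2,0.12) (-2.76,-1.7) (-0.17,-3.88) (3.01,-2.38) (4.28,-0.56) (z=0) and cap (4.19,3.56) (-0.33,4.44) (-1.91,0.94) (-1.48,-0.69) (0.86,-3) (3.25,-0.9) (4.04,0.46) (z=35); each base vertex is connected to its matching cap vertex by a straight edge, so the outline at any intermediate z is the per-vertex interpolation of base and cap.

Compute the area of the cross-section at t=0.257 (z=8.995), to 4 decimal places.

Area at t=0.257: 40.5189

Cross-section at t=0.257: each vertex is (1-t)·p0[i] + t·p1[i].
  v1: (1-0.257)·(3.51,3.01) + 0.257·(4.19,3.56) = (3.6848,3.1513)
  v2: (1-0.257)·(-1.5,3.94) + 0.257·(-0.33,4.44) = (-1.1993,4.0685)
  v3: (1-0.257)·(-4.2,0.12) + 0.257·(-1.91,0.94) = (-3.6115,0.3307)
  v4: (1-0.257)·(-2.76,-1.7) + 0.257·(-1.48,-0.69) = (-2.4310,-1.4404)
  v5: (1-0.257)·(-0.17,-3.88) + 0.257·(0.86,-3) = (0.0947,-3.6538)
  v6: (1-0.257)·(3.01,-2.38) + 0.257·(3.25,-0.9) = (3.0717,-1.9996)
  v7: (1-0.257)·(4.28,-0.56) + 0.257·(4.04,0.46) = (4.2183,-0.2979)
Shoelace sum Σ(x_i·y_{i+1} − x_{i+1}·y_i):
  i=1: 3.6848·4.0685 − -1.1993·3.1513 = +18.7709 (running +18.7709)
  i=2: -1.1993·0.3307 − -3.6115·4.0685 = +14.2966 (running +33.0675)
  i=3: -3.6115·-1.4404 − -2.4310·0.3307 = +6.0061 (running +39.0736)
  i=4: -2.4310·-3.6538 − 0.0947·-1.4404 = +9.0191 (running +48.0927)
  i=5: 0.0947·-1.9996 − 3.0717·-3.6538 = +11.0340 (running +59.1267)
  i=6: 3.0717·-0.2979 − 4.2183·-1.9996 = +7.5202 (running +66.6469)
  i=7: 4.2183·3.1513 − 3.6848·-0.2979 = +14.3909 (running +81.0378)
Area = |Σ|/2 = |81.0378|/2 = 40.5189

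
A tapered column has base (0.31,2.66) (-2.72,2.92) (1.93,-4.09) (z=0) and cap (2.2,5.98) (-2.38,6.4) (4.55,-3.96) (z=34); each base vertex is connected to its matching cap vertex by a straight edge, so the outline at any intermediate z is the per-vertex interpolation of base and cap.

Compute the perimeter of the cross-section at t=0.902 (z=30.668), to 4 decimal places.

Perimeter at t=0.902: 26.4069

Cross-section at t=0.902: each vertex is (1-t)·p0[i] + t·p1[i].
  v1: (1-0.902)·(0.31,2.66) + 0.902·(2.2,5.98) = (2.0148,5.6546)
  v2: (1-0.902)·(-2.72,2.92) + 0.902·(-2.38,6.4) = (-2.4133,6.0590)
  v3: (1-0.902)·(1.93,-4.09) + 0.902·(4.55,-3.96) = (4.2932,-3.9727)
Perimeter = Σ |v_{i+1} − v_i|:
  edge 1→2: √(-4.4281² + 0.4043²) = 4.4465 (running 4.4465)
  edge 2→3: √(6.7066² + -10.0317²) = 12.0670 (running 16.5135)
  edge 3→1: √(-2.2785² + 9.6274²) = 9.8933 (running 26.4069)
Perimeter = 26.4069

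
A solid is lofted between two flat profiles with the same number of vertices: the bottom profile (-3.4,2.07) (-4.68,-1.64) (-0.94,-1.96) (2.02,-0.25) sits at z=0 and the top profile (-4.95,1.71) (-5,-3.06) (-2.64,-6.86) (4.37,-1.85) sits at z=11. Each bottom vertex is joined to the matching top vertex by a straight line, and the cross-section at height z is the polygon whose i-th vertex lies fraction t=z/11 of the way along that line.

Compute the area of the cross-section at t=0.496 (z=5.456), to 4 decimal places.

Area at t=0.496: 26.7552

Cross-section at t=0.496: each vertex is (1-t)·p0[i] + t·p1[i].
  v1: (1-0.496)·(-3.4,2.07) + 0.496·(-4.95,1.71) = (-4.1688,1.8914)
  v2: (1-0.496)·(-4.68,-1.64) + 0.496·(-5,-3.06) = (-4.8387,-2.3443)
  v3: (1-0.496)·(-0.94,-1.96) + 0.496·(-2.64,-6.86) = (-1.7832,-4.3904)
  v4: (1-0.496)·(2.02,-0.25) + 0.496·(4.37,-1.85) = (3.1856,-1.0436)
Shoelace sum Σ(x_i·y_{i+1} − x_{i+1}·y_i):
  i=1: -4.1688·-2.3443 − -4.8387·1.8914 = +18.9251 (running +18.9251)
  i=2: -4.8387·-4.3904 − -1.7832·-2.3443 = +17.0635 (running +35.9887)
  i=3: -1.7832·-1.0436 − 3.1856·-4.3904 = +15.8470 (running +51.8357)
  i=4: 3.1856·1.8914 − -4.1688·-1.0436 = +1.6748 (running +53.5105)
Area = |Σ|/2 = |53.5105|/2 = 26.7552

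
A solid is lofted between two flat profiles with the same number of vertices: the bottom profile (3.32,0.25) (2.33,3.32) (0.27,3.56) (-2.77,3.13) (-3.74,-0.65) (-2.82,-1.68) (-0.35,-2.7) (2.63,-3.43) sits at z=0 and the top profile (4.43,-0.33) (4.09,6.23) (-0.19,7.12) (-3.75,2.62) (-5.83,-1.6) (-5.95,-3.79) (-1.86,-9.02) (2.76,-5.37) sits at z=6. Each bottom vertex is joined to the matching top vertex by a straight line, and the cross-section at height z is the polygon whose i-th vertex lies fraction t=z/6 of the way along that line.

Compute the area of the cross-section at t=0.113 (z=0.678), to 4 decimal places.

Area at t=0.113: 43.4317

Cross-section at t=0.113: each vertex is (1-t)·p0[i] + t·p1[i].
  v1: (1-0.113)·(3.32,0.25) + 0.113·(4.43,-0.33) = (3.4454,0.1845)
  v2: (1-0.113)·(2.33,3.32) + 0.113·(4.09,6.23) = (2.5289,3.6488)
  v3: (1-0.113)·(0.27,3.56) + 0.113·(-0.19,7.12) = (0.2180,3.9623)
  v4: (1-0.113)·(-2.77,3.13) + 0.113·(-3.75,2.62) = (-2.8807,3.0724)
  v5: (1-0.113)·(-3.74,-0.65) + 0.113·(-5.83,-1.6) = (-3.9762,-0.7573)
  v6: (1-0.113)·(-2.82,-1.68) + 0.113·(-5.95,-3.79) = (-3.1737,-1.9184)
  v7: (1-0.113)·(-0.35,-2.7) + 0.113·(-1.86,-9.02) = (-0.5206,-3.4142)
  v8: (1-0.113)·(2.63,-3.43) + 0.113·(2.76,-5.37) = (2.6447,-3.6492)
Shoelace sum Σ(x_i·y_{i+1} − x_{i+1}·y_i):
  i=1: 3.4454·3.6488 − 2.5289·0.1845 = +12.1053 (running +12.1053)
  i=2: 2.5289·3.9623 − 0.2180·3.6488 = +9.2246 (running +21.3299)
  i=3: 0.2180·3.0724 − -2.8807·3.9623 = +12.0841 (running +33.4141)
  i=4: -2.8807·-0.7573 − -3.9762·3.0724 = +14.3980 (running +47.8121)
  i=5: -3.9762·-1.9184 − -3.1737·-0.7573 = +5.2244 (running +53.0365)
  i=6: -3.1737·-3.4142 − -0.5206·-1.9184 = +9.8367 (running +62.8732)
  i=7: -0.5206·-3.6492 − 2.6447·-3.4142 = +10.9293 (running +73.8024)
  i=8: 2.6447·0.1845 − 3.4454·-3.6492 = +13.0610 (running +86.8634)
Area = |Σ|/2 = |86.8634|/2 = 43.4317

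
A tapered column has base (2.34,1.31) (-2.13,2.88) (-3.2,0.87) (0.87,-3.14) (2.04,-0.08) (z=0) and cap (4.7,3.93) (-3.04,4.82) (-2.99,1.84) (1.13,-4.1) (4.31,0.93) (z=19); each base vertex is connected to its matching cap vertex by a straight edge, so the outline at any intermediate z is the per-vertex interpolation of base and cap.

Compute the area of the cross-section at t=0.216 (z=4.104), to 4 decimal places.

Area at t=0.216: 22.0862

Cross-section at t=0.216: each vertex is (1-t)·p0[i] + t·p1[i].
  v1: (1-0.216)·(2.34,1.31) + 0.216·(4.7,3.93) = (2.8498,1.8759)
  v2: (1-0.216)·(-2.13,2.88) + 0.216·(-3.04,4.82) = (-2.3266,3.2990)
  v3: (1-0.216)·(-3.2,0.87) + 0.216·(-2.99,1.84) = (-3.1546,1.0795)
  v4: (1-0.216)·(0.87,-3.14) + 0.216·(1.13,-4.1) = (0.9262,-3.3474)
  v5: (1-0.216)·(2.04,-0.08) + 0.216·(4.31,0.93) = (2.5303,0.1382)
Shoelace sum Σ(x_i·y_{i+1} − x_{i+1}·y_i):
  i=1: 2.8498·3.2990 − -2.3266·1.8759 = +13.7659 (running +13.7659)
  i=2: -2.3266·1.0795 − -3.1546·3.2990 = +7.8957 (running +21.6616)
  i=3: -3.1546·-3.3474 − 0.9262·1.0795 = +9.5599 (running +31.2215)
  i=4: 0.9262·0.1382 − 2.5303·-3.3474 = +8.5979 (running +39.8194)
  i=5: 2.5303·1.8759 − 2.8498·0.1382 = +4.3530 (running +44.1723)
Area = |Σ|/2 = |44.1723|/2 = 22.0862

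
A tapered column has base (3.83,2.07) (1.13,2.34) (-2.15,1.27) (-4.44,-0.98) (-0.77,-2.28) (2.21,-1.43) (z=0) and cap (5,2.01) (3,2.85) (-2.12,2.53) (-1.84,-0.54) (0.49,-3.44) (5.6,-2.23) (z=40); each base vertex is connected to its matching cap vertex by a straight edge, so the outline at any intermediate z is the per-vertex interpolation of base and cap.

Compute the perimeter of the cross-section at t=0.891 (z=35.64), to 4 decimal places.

Perimeter at t=0.891: 23.0071

Cross-section at t=0.891: each vertex is (1-t)·p0[i] + t·p1[i].
  v1: (1-0.891)·(3.83,2.07) + 0.891·(5,2.01) = (4.8725,2.0165)
  v2: (1-0.891)·(1.13,2.34) + 0.891·(3,2.85) = (2.7962,2.7944)
  v3: (1-0.891)·(-2.15,1.27) + 0.891·(-2.12,2.53) = (-2.1233,2.3927)
  v4: (1-0.891)·(-4.44,-0.98) + 0.891·(-1.84,-0.54) = (-2.1234,-0.5880)
  v5: (1-0.891)·(-0.77,-2.28) + 0.891·(0.49,-3.44) = (0.3527,-3.3136)
  v6: (1-0.891)·(2.21,-1.43) + 0.891·(5.6,-2.23) = (5.2305,-2.1428)
Perimeter = Σ |v_{i+1} − v_i|:
  edge 1→2: √(-2.0763² + 0.7779²) = 2.2172 (running 2.2172)
  edge 2→3: √(-4.9194² + -0.4018²) = 4.9358 (running 7.1530)
  edge 3→4: √(-0.0001² + -2.9806²) = 2.9806 (running 10.1337)
  edge 4→5: √(2.4761² + -2.7256²) = 3.6824 (running 13.8160)
  edge 5→6: √(4.8778² + 1.1708²) = 5.0164 (running 18.8324)
  edge 6→1: √(-0.3580² + 4.1593²) = 4.1747 (running 23.0071)
Perimeter = 23.0071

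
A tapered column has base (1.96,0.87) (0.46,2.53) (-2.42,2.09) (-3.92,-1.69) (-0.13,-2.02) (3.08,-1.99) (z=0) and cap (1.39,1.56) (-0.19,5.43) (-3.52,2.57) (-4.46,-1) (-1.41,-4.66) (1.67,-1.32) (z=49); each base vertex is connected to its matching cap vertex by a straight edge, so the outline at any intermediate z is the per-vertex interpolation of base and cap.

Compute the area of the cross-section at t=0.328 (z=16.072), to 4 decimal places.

Cross-section at t=0.328: each vertex is (1-t)·p0[i] + t·p1[i].
  v1: (1-0.328)·(1.96,0.87) + 0.328·(1.39,1.56) = (1.7730,1.0963)
  v2: (1-0.328)·(0.46,2.53) + 0.328·(-0.19,5.43) = (0.2468,3.4812)
  v3: (1-0.328)·(-2.42,2.09) + 0.328·(-3.52,2.57) = (-2.7808,2.2474)
  v4: (1-0.328)·(-3.92,-1.69) + 0.328·(-4.46,-1) = (-4.0971,-1.4637)
  v5: (1-0.328)·(-0.13,-2.02) + 0.328·(-1.41,-4.66) = (-0.5498,-2.8859)
  v6: (1-0.328)·(3.08,-1.99) + 0.328·(1.67,-1.32) = (2.6175,-1.7702)
Shoelace sum Σ(x_i·y_{i+1} − x_{i+1}·y_i):
  i=1: 1.7730·3.4812 − 0.2468·1.0963 = +5.9017 (running +5.9017)
  i=2: 0.2468·2.2474 − -2.7808·3.4812 = +10.2352 (running +16.1369)
  i=3: -2.7808·-1.4637 − -4.0971·2.2474 = +13.2782 (running +29.4152)
  i=4: -4.0971·-2.8859 − -0.5498·-1.4637 = +11.0192 (running +40.4343)
  i=5: -0.5498·-1.7702 − 2.6175·-2.8859 = +8.5273 (running +48.9616)
  i=6: 2.6175·1.0963 − 1.7730·-1.7702 = +6.0083 (running +54.9700)
Area = |Σ|/2 = |54.9700|/2 = 27.4850

Area at t=0.328: 27.4850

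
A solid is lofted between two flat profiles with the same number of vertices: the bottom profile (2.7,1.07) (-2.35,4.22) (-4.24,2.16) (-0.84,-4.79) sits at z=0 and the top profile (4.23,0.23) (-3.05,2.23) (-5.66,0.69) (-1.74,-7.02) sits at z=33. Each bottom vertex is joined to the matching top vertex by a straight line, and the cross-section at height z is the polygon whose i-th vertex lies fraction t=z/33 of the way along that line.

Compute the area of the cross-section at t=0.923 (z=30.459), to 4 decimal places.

Area at t=0.923: 44.2644

Cross-section at t=0.923: each vertex is (1-t)·p0[i] + t·p1[i].
  v1: (1-0.923)·(2.7,1.07) + 0.923·(4.23,0.23) = (4.1122,0.2947)
  v2: (1-0.923)·(-2.35,4.22) + 0.923·(-3.05,2.23) = (-2.9961,2.3832)
  v3: (1-0.923)·(-4.24,2.16) + 0.923·(-5.66,0.69) = (-5.5507,0.8032)
  v4: (1-0.923)·(-0.84,-4.79) + 0.923·(-1.74,-7.02) = (-1.6707,-6.8483)
Shoelace sum Σ(x_i·y_{i+1} − x_{i+1}·y_i):
  i=1: 4.1122·2.3832 − -2.9961·0.2947 = +10.6832 (running +10.6832)
  i=2: -2.9961·0.8032 − -5.5507·2.3832 = +10.8221 (running +21.5052)
  i=3: -5.5507·-6.8483 − -1.6707·0.8032 = +39.3544 (running +60.8597)
  i=4: -1.6707·0.2947 − 4.1122·-6.8483 = +27.6691 (running +88.5288)
Area = |Σ|/2 = |88.5288|/2 = 44.2644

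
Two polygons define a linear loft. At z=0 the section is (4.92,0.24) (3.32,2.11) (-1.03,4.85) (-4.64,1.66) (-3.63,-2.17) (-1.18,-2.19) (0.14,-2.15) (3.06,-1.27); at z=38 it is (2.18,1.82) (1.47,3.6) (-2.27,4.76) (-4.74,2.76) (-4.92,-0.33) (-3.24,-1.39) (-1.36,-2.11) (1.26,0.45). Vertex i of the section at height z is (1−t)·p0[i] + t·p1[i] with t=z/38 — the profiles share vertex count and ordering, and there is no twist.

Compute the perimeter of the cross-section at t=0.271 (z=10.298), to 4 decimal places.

Cross-section at t=0.271: each vertex is (1-t)·p0[i] + t·p1[i].
  v1: (1-0.271)·(4.92,0.24) + 0.271·(2.18,1.82) = (4.1775,0.6682)
  v2: (1-0.271)·(3.32,2.11) + 0.271·(1.47,3.6) = (2.8186,2.5138)
  v3: (1-0.271)·(-1.03,4.85) + 0.271·(-2.27,4.76) = (-1.3660,4.8256)
  v4: (1-0.271)·(-4.64,1.66) + 0.271·(-4.74,2.76) = (-4.6671,1.9581)
  v5: (1-0.271)·(-3.63,-2.17) + 0.271·(-4.92,-0.33) = (-3.9796,-1.6714)
  v6: (1-0.271)·(-1.18,-2.19) + 0.271·(-3.24,-1.39) = (-1.7383,-1.9732)
  v7: (1-0.271)·(0.14,-2.15) + 0.271·(-1.36,-2.11) = (-0.2665,-2.1392)
  v8: (1-0.271)·(3.06,-1.27) + 0.271·(1.26,0.45) = (2.5722,-0.8039)
Perimeter = Σ |v_{i+1} − v_i|:
  edge 1→2: √(-1.3588² + 1.8456²) = 2.2919 (running 2.2919)
  edge 2→3: √(-4.1847² + 2.3118²) = 4.7808 (running 7.0727)
  edge 3→4: √(-3.3011² + -2.8675²) = 4.3726 (running 11.4453)
  edge 4→5: √(0.6875² + -3.6295²) = 3.6940 (running 15.1393)
  edge 5→6: √(2.2413² + -0.3018²) = 2.2616 (running 17.4008)
  edge 6→7: √(1.4718² + -0.1660²) = 1.4811 (running 18.8819)
  edge 7→8: √(2.8387² + 1.3353²) = 3.1371 (running 22.0190)
  edge 8→1: √(1.6053² + 1.4721²) = 2.1780 (running 24.1970)
Perimeter = 24.1970

Perimeter at t=0.271: 24.1970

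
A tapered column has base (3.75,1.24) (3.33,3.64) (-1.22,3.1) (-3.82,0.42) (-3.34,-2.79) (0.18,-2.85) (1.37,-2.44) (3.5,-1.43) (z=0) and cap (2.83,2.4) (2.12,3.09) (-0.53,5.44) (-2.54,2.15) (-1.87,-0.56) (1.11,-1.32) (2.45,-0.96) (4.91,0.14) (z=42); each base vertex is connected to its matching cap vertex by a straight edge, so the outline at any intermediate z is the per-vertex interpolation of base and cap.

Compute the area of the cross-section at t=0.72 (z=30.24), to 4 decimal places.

Area at t=0.72: 31.1806

Cross-section at t=0.72: each vertex is (1-t)·p0[i] + t·p1[i].
  v1: (1-0.72)·(3.75,1.24) + 0.72·(2.83,2.4) = (3.0876,2.0752)
  v2: (1-0.72)·(3.33,3.64) + 0.72·(2.12,3.09) = (2.4588,3.2440)
  v3: (1-0.72)·(-1.22,3.1) + 0.72·(-0.53,5.44) = (-0.7232,4.7848)
  v4: (1-0.72)·(-3.82,0.42) + 0.72·(-2.54,2.15) = (-2.8984,1.6656)
  v5: (1-0.72)·(-3.34,-2.79) + 0.72·(-1.87,-0.56) = (-2.2816,-1.1844)
  v6: (1-0.72)·(0.18,-2.85) + 0.72·(1.11,-1.32) = (0.8496,-1.7484)
  v7: (1-0.72)·(1.37,-2.44) + 0.72·(2.45,-0.96) = (2.1476,-1.3744)
  v8: (1-0.72)·(3.5,-1.43) + 0.72·(4.91,0.14) = (4.5152,-0.2996)
Shoelace sum Σ(x_i·y_{i+1} − x_{i+1}·y_i):
  i=1: 3.0876·3.2440 − 2.4588·2.0752 = +4.9137 (running +4.9137)
  i=2: 2.4588·4.7848 − -0.7232·3.2440 = +14.1109 (running +19.0246)
  i=3: -0.7232·1.6656 − -2.8984·4.7848 = +12.6637 (running +31.6883)
  i=4: -2.8984·-1.1844 − -2.2816·1.6656 = +7.2331 (running +38.9214)
  i=5: -2.2816·-1.7484 − 0.8496·-1.1844 = +4.9954 (running +43.9168)
  i=6: 0.8496·-1.3744 − 2.1476·-1.7484 = +2.5872 (running +46.5040)
  i=7: 2.1476·-0.2996 − 4.5152·-1.3744 = +5.5623 (running +52.0663)
  i=8: 4.5152·2.0752 − 3.0876·-0.2996 = +10.2950 (running +62.3612)
Area = |Σ|/2 = |62.3612|/2 = 31.1806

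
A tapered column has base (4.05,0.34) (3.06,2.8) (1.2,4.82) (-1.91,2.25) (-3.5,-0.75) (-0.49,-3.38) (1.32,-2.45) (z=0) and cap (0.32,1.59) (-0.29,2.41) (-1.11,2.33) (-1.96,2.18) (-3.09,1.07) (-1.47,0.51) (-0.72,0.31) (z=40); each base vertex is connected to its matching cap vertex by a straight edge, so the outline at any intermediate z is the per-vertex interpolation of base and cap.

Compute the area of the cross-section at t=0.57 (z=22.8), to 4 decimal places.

Area at t=0.57: 14.0057

Cross-section at t=0.57: each vertex is (1-t)·p0[i] + t·p1[i].
  v1: (1-0.57)·(4.05,0.34) + 0.57·(0.32,1.59) = (1.9239,1.0525)
  v2: (1-0.57)·(3.06,2.8) + 0.57·(-0.29,2.41) = (1.1505,2.5777)
  v3: (1-0.57)·(1.2,4.82) + 0.57·(-1.11,2.33) = (-0.1167,3.4007)
  v4: (1-0.57)·(-1.91,2.25) + 0.57·(-1.96,2.18) = (-1.9385,2.2101)
  v5: (1-0.57)·(-3.5,-0.75) + 0.57·(-3.09,1.07) = (-3.2663,0.2874)
  v6: (1-0.57)·(-0.49,-3.38) + 0.57·(-1.47,0.51) = (-1.0486,-1.1627)
  v7: (1-0.57)·(1.32,-2.45) + 0.57·(-0.72,0.31) = (0.1572,-0.8768)
Shoelace sum Σ(x_i·y_{i+1} − x_{i+1}·y_i):
  i=1: 1.9239·2.5777 − 1.1505·1.0525 = +3.7483 (running +3.7483)
  i=2: 1.1505·3.4007 − -0.1167·2.5777 = +4.2133 (running +7.9617)
  i=3: -0.1167·2.2101 − -1.9385·3.4007 = +6.3343 (running +14.2960)
  i=4: -1.9385·0.2874 − -3.2663·2.2101 = +6.6617 (running +20.9577)
  i=5: -3.2663·-1.1627 − -1.0486·0.2874 = +4.0991 (running +25.0568)
  i=6: -1.0486·-0.8768 − 0.1572·-1.1627 = +1.1022 (running +26.1590)
  i=7: 0.1572·1.0525 − 1.9239·-0.8768 = +1.8523 (running +28.0113)
Area = |Σ|/2 = |28.0113|/2 = 14.0057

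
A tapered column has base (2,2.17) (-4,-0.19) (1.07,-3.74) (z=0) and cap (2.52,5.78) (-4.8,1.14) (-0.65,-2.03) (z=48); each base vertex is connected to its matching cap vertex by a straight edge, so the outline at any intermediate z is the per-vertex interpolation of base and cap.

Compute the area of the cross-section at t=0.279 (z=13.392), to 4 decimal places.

Area at t=0.279: 18.1768

Cross-section at t=0.279: each vertex is (1-t)·p0[i] + t·p1[i].
  v1: (1-0.279)·(2,2.17) + 0.279·(2.52,5.78) = (2.1451,3.1772)
  v2: (1-0.279)·(-4,-0.19) + 0.279·(-4.8,1.14) = (-4.2232,0.1811)
  v3: (1-0.279)·(1.07,-3.74) + 0.279·(-0.65,-2.03) = (0.5901,-3.2629)
Shoelace sum Σ(x_i·y_{i+1} − x_{i+1}·y_i):
  i=1: 2.1451·0.1811 − -4.2232·3.1772 = +13.8063 (running +13.8063)
  i=2: -4.2232·-3.2629 − 0.5901·0.1811 = +13.6731 (running +27.4794)
  i=3: 0.5901·3.1772 − 2.1451·-3.2629 = +8.8741 (running +36.3535)
Area = |Σ|/2 = |36.3535|/2 = 18.1768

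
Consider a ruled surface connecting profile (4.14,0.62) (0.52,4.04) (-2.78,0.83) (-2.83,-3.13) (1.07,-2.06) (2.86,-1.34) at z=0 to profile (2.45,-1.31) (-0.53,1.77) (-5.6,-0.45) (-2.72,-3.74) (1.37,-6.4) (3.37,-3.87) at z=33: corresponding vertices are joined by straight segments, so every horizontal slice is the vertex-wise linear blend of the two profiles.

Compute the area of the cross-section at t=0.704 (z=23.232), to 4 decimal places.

Area at t=0.704: 36.6994

Cross-section at t=0.704: each vertex is (1-t)·p0[i] + t·p1[i].
  v1: (1-0.704)·(4.14,0.62) + 0.704·(2.45,-1.31) = (2.9502,-0.7387)
  v2: (1-0.704)·(0.52,4.04) + 0.704·(-0.53,1.77) = (-0.2192,2.4419)
  v3: (1-0.704)·(-2.78,0.83) + 0.704·(-5.6,-0.45) = (-4.7653,-0.0711)
  v4: (1-0.704)·(-2.83,-3.13) + 0.704·(-2.72,-3.74) = (-2.7526,-3.5594)
  v5: (1-0.704)·(1.07,-2.06) + 0.704·(1.37,-6.4) = (1.2812,-5.1154)
  v6: (1-0.704)·(2.86,-1.34) + 0.704·(3.37,-3.87) = (3.2190,-3.1211)
Shoelace sum Σ(x_i·y_{i+1} − x_{i+1}·y_i):
  i=1: 2.9502·2.4419 − -0.2192·-0.7387 = +7.0423 (running +7.0423)
  i=2: -0.2192·-0.0711 − -4.7653·2.4419 = +11.6520 (running +18.6943)
  i=3: -4.7653·-3.5594 − -2.7526·-0.0711 = +16.7660 (running +35.4603)
  i=4: -2.7526·-5.1154 − 1.2812·-3.5594 = +18.6407 (running +54.1010)
  i=5: 1.2812·-3.1211 − 3.2190·-5.1154 = +12.4678 (running +66.5688)
  i=6: 3.2190·-0.7387 − 2.9502·-3.1211 = +6.8301 (running +73.3989)
Area = |Σ|/2 = |73.3989|/2 = 36.6994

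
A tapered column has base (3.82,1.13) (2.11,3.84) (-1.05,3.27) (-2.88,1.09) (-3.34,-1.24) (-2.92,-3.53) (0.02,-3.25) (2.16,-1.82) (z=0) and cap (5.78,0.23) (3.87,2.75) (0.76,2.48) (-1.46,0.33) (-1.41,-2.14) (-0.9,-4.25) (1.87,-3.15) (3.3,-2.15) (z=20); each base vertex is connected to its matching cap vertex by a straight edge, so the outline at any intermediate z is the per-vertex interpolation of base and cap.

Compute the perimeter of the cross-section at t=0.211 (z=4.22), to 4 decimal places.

Cross-section at t=0.211: each vertex is (1-t)·p0[i] + t·p1[i].
  v1: (1-0.211)·(3.82,1.13) + 0.211·(5.78,0.23) = (4.2336,0.9401)
  v2: (1-0.211)·(2.11,3.84) + 0.211·(3.87,2.75) = (2.4814,3.6100)
  v3: (1-0.211)·(-1.05,3.27) + 0.211·(0.76,2.48) = (-0.6681,3.1033)
  v4: (1-0.211)·(-2.88,1.09) + 0.211·(-1.46,0.33) = (-2.5804,0.9296)
  v5: (1-0.211)·(-3.34,-1.24) + 0.211·(-1.41,-2.14) = (-2.9328,-1.4299)
  v6: (1-0.211)·(-2.92,-3.53) + 0.211·(-0.9,-4.25) = (-2.4938,-3.6819)
  v7: (1-0.211)·(0.02,-3.25) + 0.211·(1.87,-3.15) = (0.4104,-3.2289)
  v8: (1-0.211)·(2.16,-1.82) + 0.211·(3.3,-2.15) = (2.4005,-1.8896)
Perimeter = Σ |v_{i+1} − v_i|:
  edge 1→2: √(-1.7522² + 2.6699²) = 3.1935 (running 3.1935)
  edge 2→3: √(-3.1494² + -0.5067²) = 3.1899 (running 6.3835)
  edge 3→4: √(-1.9123² + -2.1737²) = 2.8951 (running 9.2786)
  edge 4→5: √(-0.3524² + -2.3595²) = 2.3857 (running 11.6643)
  edge 5→6: √(0.4390² + -2.2520²) = 2.2944 (running 13.9587)
  edge 6→7: √(2.9041² + 0.4530²) = 2.9393 (running 16.8980)
  edge 7→8: √(1.9902² + 1.3393²) = 2.3989 (running 19.2968)
  edge 8→1: √(1.8330² + 2.8297²) = 3.3715 (running 22.6684)
Perimeter = 22.6684

Perimeter at t=0.211: 22.6684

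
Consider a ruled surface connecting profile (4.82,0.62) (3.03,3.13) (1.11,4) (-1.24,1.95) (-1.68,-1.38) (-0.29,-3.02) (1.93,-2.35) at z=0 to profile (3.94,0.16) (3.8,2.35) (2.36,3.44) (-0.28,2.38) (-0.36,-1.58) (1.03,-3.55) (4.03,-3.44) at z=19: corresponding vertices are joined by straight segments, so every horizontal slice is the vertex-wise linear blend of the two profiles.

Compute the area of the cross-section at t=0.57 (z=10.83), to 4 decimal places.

Cross-section at t=0.57: each vertex is (1-t)·p0[i] + t·p1[i].
  v1: (1-0.57)·(4.82,0.62) + 0.57·(3.94,0.16) = (4.3184,0.3578)
  v2: (1-0.57)·(3.03,3.13) + 0.57·(3.8,2.35) = (3.4689,2.6854)
  v3: (1-0.57)·(1.11,4) + 0.57·(2.36,3.44) = (1.8225,3.6808)
  v4: (1-0.57)·(-1.24,1.95) + 0.57·(-0.28,2.38) = (-0.6928,2.1951)
  v5: (1-0.57)·(-1.68,-1.38) + 0.57·(-0.36,-1.58) = (-0.9276,-1.4940)
  v6: (1-0.57)·(-0.29,-3.02) + 0.57·(1.03,-3.55) = (0.4624,-3.3221)
  v7: (1-0.57)·(1.93,-2.35) + 0.57·(4.03,-3.44) = (3.1270,-2.9713)
Shoelace sum Σ(x_i·y_{i+1} − x_{i+1}·y_i):
  i=1: 4.3184·2.6854 − 3.4689·0.3578 = +10.3555 (running +10.3555)
  i=2: 3.4689·3.6808 − 1.8225·2.6854 = +7.8742 (running +18.2296)
  i=3: 1.8225·2.1951 − -0.6928·3.6808 = +6.5506 (running +24.7803)
  i=4: -0.6928·-1.4940 − -0.9276·2.1951 = +3.0712 (running +27.8515)
  i=5: -0.9276·-3.3221 − 0.4624·-1.4940 = +3.7724 (running +31.6239)
  i=6: 0.4624·-2.9713 − 3.1270·-3.3221 = +9.0143 (running +40.6382)
  i=7: 3.1270·0.3578 − 4.3184·-2.9713 = +13.9501 (running +54.5883)
Area = |Σ|/2 = |54.5883|/2 = 27.2941

Area at t=0.57: 27.2941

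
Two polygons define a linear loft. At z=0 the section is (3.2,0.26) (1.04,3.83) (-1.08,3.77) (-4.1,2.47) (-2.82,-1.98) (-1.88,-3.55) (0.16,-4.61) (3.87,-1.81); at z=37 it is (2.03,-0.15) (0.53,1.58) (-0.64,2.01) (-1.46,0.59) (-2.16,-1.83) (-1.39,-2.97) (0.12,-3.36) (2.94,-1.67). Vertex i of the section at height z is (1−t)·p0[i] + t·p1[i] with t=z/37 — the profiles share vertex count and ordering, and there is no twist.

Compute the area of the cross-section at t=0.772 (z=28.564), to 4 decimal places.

Cross-section at t=0.772: each vertex is (1-t)·p0[i] + t·p1[i].
  v1: (1-0.772)·(3.2,0.26) + 0.772·(2.03,-0.15) = (2.2968,-0.0565)
  v2: (1-0.772)·(1.04,3.83) + 0.772·(0.53,1.58) = (0.6463,2.0930)
  v3: (1-0.772)·(-1.08,3.77) + 0.772·(-0.64,2.01) = (-0.7403,2.4113)
  v4: (1-0.772)·(-4.1,2.47) + 0.772·(-1.46,0.59) = (-2.0619,1.0186)
  v5: (1-0.772)·(-2.82,-1.98) + 0.772·(-2.16,-1.83) = (-2.3105,-1.8642)
  v6: (1-0.772)·(-1.88,-3.55) + 0.772·(-1.39,-2.97) = (-1.5017,-3.1022)
  v7: (1-0.772)·(0.16,-4.61) + 0.772·(0.12,-3.36) = (0.1291,-3.6450)
  v8: (1-0.772)·(3.87,-1.81) + 0.772·(2.94,-1.67) = (3.1520,-1.7019)
Shoelace sum Σ(x_i·y_{i+1} − x_{i+1}·y_i):
  i=1: 2.2968·2.0930 − 0.6463·-0.0565 = +4.8436 (running +4.8436)
  i=2: 0.6463·2.4113 − -0.7403·2.0930 = +3.1079 (running +7.9515)
  i=3: -0.7403·1.0186 − -2.0619·2.4113 = +4.2177 (running +12.1692)
  i=4: -2.0619·-1.8642 − -2.3105·1.0186 = +6.1974 (running +18.3666)
  i=5: -2.3105·-3.1022 − -1.5017·-1.8642 = +4.3682 (running +22.7348)
  i=6: -1.5017·-3.6450 − 0.1291·-3.1022 = +5.8743 (running +28.6091)
  i=7: 0.1291·-1.7019 − 3.1520·-3.6450 = +11.2694 (running +39.8785)
  i=8: 3.1520·-0.0565 − 2.2968·-1.7019 = +3.7307 (running +43.6093)
Area = |Σ|/2 = |43.6093|/2 = 21.8046

Area at t=0.772: 21.8046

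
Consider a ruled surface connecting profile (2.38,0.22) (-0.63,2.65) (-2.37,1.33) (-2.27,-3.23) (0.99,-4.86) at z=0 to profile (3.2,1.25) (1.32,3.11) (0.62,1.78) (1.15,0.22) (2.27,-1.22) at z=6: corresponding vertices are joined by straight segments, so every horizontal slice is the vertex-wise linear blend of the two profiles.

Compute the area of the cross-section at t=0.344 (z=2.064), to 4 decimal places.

Area at t=0.344: 16.4690

Cross-section at t=0.344: each vertex is (1-t)·p0[i] + t·p1[i].
  v1: (1-0.344)·(2.38,0.22) + 0.344·(3.2,1.25) = (2.6621,0.5743)
  v2: (1-0.344)·(-0.63,2.65) + 0.344·(1.32,3.11) = (0.0408,2.8082)
  v3: (1-0.344)·(-2.37,1.33) + 0.344·(0.62,1.78) = (-1.3414,1.4848)
  v4: (1-0.344)·(-2.27,-3.23) + 0.344·(1.15,0.22) = (-1.0935,-2.0432)
  v5: (1-0.344)·(0.99,-4.86) + 0.344·(2.27,-1.22) = (1.4303,-3.6078)
Shoelace sum Σ(x_i·y_{i+1} − x_{i+1}·y_i):
  i=1: 2.6621·2.8082 − 0.0408·0.5743 = +7.4523 (running +7.4523)
  i=2: 0.0408·1.4848 − -1.3414·2.8082 = +3.8277 (running +11.2800)
  i=3: -1.3414·-2.0432 − -1.0935·1.4848 = +4.3645 (running +15.6445)
  i=4: -1.0935·-3.6078 − 1.4303·-2.0432 = +6.8677 (running +22.5122)
  i=5: 1.4303·0.5743 − 2.6621·-3.6078 = +10.4258 (running +32.9380)
Area = |Σ|/2 = |32.9380|/2 = 16.4690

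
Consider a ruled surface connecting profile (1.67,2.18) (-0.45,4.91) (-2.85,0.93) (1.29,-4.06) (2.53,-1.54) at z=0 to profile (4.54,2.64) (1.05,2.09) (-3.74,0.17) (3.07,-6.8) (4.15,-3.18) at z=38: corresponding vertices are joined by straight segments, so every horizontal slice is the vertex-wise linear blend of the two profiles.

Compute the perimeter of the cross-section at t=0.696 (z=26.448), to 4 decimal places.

Perimeter at t=0.696: 25.3051

Cross-section at t=0.696: each vertex is (1-t)·p0[i] + t·p1[i].
  v1: (1-0.696)·(1.67,2.18) + 0.696·(4.54,2.64) = (3.6675,2.5002)
  v2: (1-0.696)·(-0.45,4.91) + 0.696·(1.05,2.09) = (0.5940,2.9473)
  v3: (1-0.696)·(-2.85,0.93) + 0.696·(-3.74,0.17) = (-3.4694,0.4010)
  v4: (1-0.696)·(1.29,-4.06) + 0.696·(3.07,-6.8) = (2.5289,-5.9670)
  v5: (1-0.696)·(2.53,-1.54) + 0.696·(4.15,-3.18) = (3.6575,-2.6814)
Perimeter = Σ |v_{i+1} − v_i|:
  edge 1→2: √(-3.0735² + 0.4471²) = 3.1059 (running 3.1059)
  edge 2→3: √(-4.0634² + -2.5462²) = 4.7953 (running 7.9012)
  edge 3→4: √(5.9983² + -6.3681²) = 8.7483 (running 16.6494)
  edge 4→5: √(1.1286² + 3.2856²) = 3.4740 (running 20.1235)
  edge 5→1: √(0.0100² + 5.1816²) = 5.1816 (running 25.3051)
Perimeter = 25.3051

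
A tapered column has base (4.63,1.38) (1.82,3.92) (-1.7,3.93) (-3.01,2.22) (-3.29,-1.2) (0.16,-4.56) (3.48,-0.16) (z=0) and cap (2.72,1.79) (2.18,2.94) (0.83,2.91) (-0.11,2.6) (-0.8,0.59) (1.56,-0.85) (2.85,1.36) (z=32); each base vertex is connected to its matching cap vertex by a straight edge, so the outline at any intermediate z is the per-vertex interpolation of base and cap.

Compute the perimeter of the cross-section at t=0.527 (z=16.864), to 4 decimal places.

Cross-section at t=0.527: each vertex is (1-t)·p0[i] + t·p1[i].
  v1: (1-0.527)·(4.63,1.38) + 0.527·(2.72,1.79) = (3.6234,1.5961)
  v2: (1-0.527)·(1.82,3.92) + 0.527·(2.18,2.94) = (2.0097,3.4035)
  v3: (1-0.527)·(-1.7,3.93) + 0.527·(0.83,2.91) = (-0.3667,3.3925)
  v4: (1-0.527)·(-3.01,2.22) + 0.527·(-0.11,2.6) = (-1.4817,2.4203)
  v5: (1-0.527)·(-3.29,-1.2) + 0.527·(-0.8,0.59) = (-1.9778,-0.2567)
  v6: (1-0.527)·(0.16,-4.56) + 0.527·(1.56,-0.85) = (0.8978,-2.6048)
  v7: (1-0.527)·(3.48,-0.16) + 0.527·(2.85,1.36) = (3.1480,0.6410)
Perimeter = Σ |v_{i+1} − v_i|:
  edge 1→2: √(-1.6137² + 1.8075²) = 2.4230 (running 2.4230)
  edge 2→3: √(-2.3764² + -0.0111²) = 2.3764 (running 4.7995)
  edge 3→4: √(-1.1150² + -0.9722²) = 1.4793 (running 6.2788)
  edge 4→5: √(-0.4961² + -2.6769²) = 2.7225 (running 9.0013)
  edge 5→6: √(2.8756² + -2.3482²) = 3.7125 (running 12.7138)
  edge 6→7: √(2.2502² + 3.2459²) = 3.9496 (running 16.6634)
  edge 7→1: √(0.4754² + 0.9550²) = 1.0668 (running 17.7302)
Perimeter = 17.7302

Perimeter at t=0.527: 17.7302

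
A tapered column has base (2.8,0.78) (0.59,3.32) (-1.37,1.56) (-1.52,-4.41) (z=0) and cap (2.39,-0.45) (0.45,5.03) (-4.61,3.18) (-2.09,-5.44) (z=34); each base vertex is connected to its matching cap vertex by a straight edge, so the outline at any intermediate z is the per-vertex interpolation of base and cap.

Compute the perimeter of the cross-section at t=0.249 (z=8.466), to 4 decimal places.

Perimeter at t=0.249: 20.5632

Cross-section at t=0.249: each vertex is (1-t)·p0[i] + t·p1[i].
  v1: (1-0.249)·(2.8,0.78) + 0.249·(2.39,-0.45) = (2.6979,0.4737)
  v2: (1-0.249)·(0.59,3.32) + 0.249·(0.45,5.03) = (0.5551,3.7458)
  v3: (1-0.249)·(-1.37,1.56) + 0.249·(-4.61,3.18) = (-2.1768,1.9634)
  v4: (1-0.249)·(-1.52,-4.41) + 0.249·(-2.09,-5.44) = (-1.6619,-4.6665)
Perimeter = Σ |v_{i+1} − v_i|:
  edge 1→2: √(-2.1428² + 3.2721²) = 3.9112 (running 3.9112)
  edge 2→3: √(-2.7319² + -1.7824²) = 3.2619 (running 7.1732)
  edge 3→4: √(0.5148² + -6.6299²) = 6.6498 (running 13.8230)
  edge 4→1: √(4.3598² + 5.1402²) = 6.7402 (running 20.5632)
Perimeter = 20.5632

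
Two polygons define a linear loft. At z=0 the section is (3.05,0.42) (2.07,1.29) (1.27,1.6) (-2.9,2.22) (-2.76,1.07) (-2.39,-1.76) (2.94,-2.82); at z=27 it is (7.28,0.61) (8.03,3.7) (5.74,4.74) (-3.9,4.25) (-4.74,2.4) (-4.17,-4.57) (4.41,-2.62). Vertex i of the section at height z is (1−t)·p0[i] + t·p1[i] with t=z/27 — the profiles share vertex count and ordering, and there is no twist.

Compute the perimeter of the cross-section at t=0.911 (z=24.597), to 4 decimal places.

Cross-section at t=0.911: each vertex is (1-t)·p0[i] + t·p1[i].
  v1: (1-0.911)·(3.05,0.42) + 0.911·(7.28,0.61) = (6.9035,0.5931)
  v2: (1-0.911)·(2.07,1.29) + 0.911·(8.03,3.7) = (7.4996,3.4855)
  v3: (1-0.911)·(1.27,1.6) + 0.911·(5.74,4.74) = (5.3422,4.4605)
  v4: (1-0.911)·(-2.9,2.22) + 0.911·(-3.9,4.25) = (-3.8110,4.0693)
  v5: (1-0.911)·(-2.76,1.07) + 0.911·(-4.74,2.4) = (-4.5638,2.2816)
  v6: (1-0.911)·(-2.39,-1.76) + 0.911·(-4.17,-4.57) = (-4.0116,-4.3199)
  v7: (1-0.911)·(2.94,-2.82) + 0.911·(4.41,-2.62) = (4.2792,-2.6378)
Perimeter = Σ |v_{i+1} − v_i|:
  edge 1→2: √(0.5960² + 2.8924²) = 2.9532 (running 2.9532)
  edge 2→3: √(-2.1574² + 0.9750²) = 2.3675 (running 5.3207)
  edge 3→4: √(-9.1532² + -0.3912²) = 9.1615 (running 14.4822)
  edge 4→5: √(-0.7528² + -1.7877²) = 1.9397 (running 16.4219)
  edge 5→6: √(0.5522² + -6.6015²) = 6.6246 (running 23.0465)
  edge 6→7: √(8.2907² + 1.6821²) = 8.4597 (running 31.5062)
  edge 7→1: √(2.6244² + 3.2309²) = 4.1624 (running 35.6686)
Perimeter = 35.6686

Perimeter at t=0.911: 35.6686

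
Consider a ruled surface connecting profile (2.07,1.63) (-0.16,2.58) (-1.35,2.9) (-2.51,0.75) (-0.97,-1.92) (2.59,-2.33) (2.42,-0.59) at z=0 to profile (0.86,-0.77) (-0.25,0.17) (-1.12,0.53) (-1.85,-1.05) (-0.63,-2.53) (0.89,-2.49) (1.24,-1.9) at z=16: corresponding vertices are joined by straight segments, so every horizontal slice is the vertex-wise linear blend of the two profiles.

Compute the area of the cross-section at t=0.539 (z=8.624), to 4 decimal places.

Cross-section at t=0.539: each vertex is (1-t)·p0[i] + t·p1[i].
  v1: (1-0.539)·(2.07,1.63) + 0.539·(0.86,-0.77) = (1.4178,0.3364)
  v2: (1-0.539)·(-0.16,2.58) + 0.539·(-0.25,0.17) = (-0.2085,1.2810)
  v3: (1-0.539)·(-1.35,2.9) + 0.539·(-1.12,0.53) = (-1.2260,1.6226)
  v4: (1-0.539)·(-2.51,0.75) + 0.539·(-1.85,-1.05) = (-2.1543,-0.2202)
  v5: (1-0.539)·(-0.97,-1.92) + 0.539·(-0.63,-2.53) = (-0.7867,-2.2488)
  v6: (1-0.539)·(2.59,-2.33) + 0.539·(0.89,-2.49) = (1.6737,-2.4162)
  v7: (1-0.539)·(2.42,-0.59) + 0.539·(1.24,-1.9) = (1.7840,-1.2961)
Shoelace sum Σ(x_i·y_{i+1} − x_{i+1}·y_i):
  i=1: 1.4178·1.2810 − -0.2085·0.3364 = +1.8864 (running +1.8864)
  i=2: -0.2085·1.6226 − -1.2260·1.2810 = +1.2322 (running +3.1186)
  i=3: -1.2260·-0.2202 − -2.1543·1.6226 = +3.7654 (running +6.8840)
  i=4: -2.1543·-2.2488 − -0.7867·-0.2202 = +4.6712 (running +11.5553)
  i=5: -0.7867·-2.4162 − 1.6737·-2.2488 = +5.6648 (running +17.2200)
  i=6: 1.6737·-1.2961 − 1.7840·-2.4162 = +2.1413 (running +19.3613)
  i=7: 1.7840·0.3364 − 1.4178·-1.2961 = +2.4377 (running +21.7990)
Area = |Σ|/2 = |21.7990|/2 = 10.8995

Area at t=0.539: 10.8995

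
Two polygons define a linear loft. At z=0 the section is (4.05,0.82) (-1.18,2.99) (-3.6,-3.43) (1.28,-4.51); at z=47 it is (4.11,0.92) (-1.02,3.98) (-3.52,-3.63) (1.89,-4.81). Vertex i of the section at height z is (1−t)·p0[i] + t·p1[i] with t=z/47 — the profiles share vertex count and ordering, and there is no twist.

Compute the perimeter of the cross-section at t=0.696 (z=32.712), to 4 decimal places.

Cross-section at t=0.696: each vertex is (1-t)·p0[i] + t·p1[i].
  v1: (1-0.696)·(4.05,0.82) + 0.696·(4.11,0.92) = (4.0918,0.8896)
  v2: (1-0.696)·(-1.18,2.99) + 0.696·(-1.02,3.98) = (-1.0686,3.6790)
  v3: (1-0.696)·(-3.6,-3.43) + 0.696·(-3.52,-3.63) = (-3.5443,-3.5692)
  v4: (1-0.696)·(1.28,-4.51) + 0.696·(1.89,-4.81) = (1.7046,-4.7188)
Perimeter = Σ |v_{i+1} − v_i|:
  edge 1→2: √(-5.1604² + 2.7894²) = 5.8661 (running 5.8661)
  edge 2→3: √(-2.4757² + -7.2482²) = 7.6594 (running 13.5254)
  edge 3→4: √(5.2489² + -1.1496²) = 5.3733 (running 18.8987)
  edge 4→1: √(2.3872² + 5.6084²) = 6.0953 (running 24.9940)
Perimeter = 24.9940

Perimeter at t=0.696: 24.9940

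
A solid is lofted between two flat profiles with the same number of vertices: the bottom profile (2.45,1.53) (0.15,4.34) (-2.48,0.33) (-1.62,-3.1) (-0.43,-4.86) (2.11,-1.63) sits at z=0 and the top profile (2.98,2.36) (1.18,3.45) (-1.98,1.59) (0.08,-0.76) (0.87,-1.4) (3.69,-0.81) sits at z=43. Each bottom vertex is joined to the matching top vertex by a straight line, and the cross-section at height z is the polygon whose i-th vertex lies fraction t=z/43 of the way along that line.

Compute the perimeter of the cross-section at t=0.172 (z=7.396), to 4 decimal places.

Perimeter at t=0.172: 20.1981

Cross-section at t=0.172: each vertex is (1-t)·p0[i] + t·p1[i].
  v1: (1-0.172)·(2.45,1.53) + 0.172·(2.98,2.36) = (2.5412,1.6728)
  v2: (1-0.172)·(0.15,4.34) + 0.172·(1.18,3.45) = (0.3272,4.1869)
  v3: (1-0.172)·(-2.48,0.33) + 0.172·(-1.98,1.59) = (-2.3940,0.5467)
  v4: (1-0.172)·(-1.62,-3.1) + 0.172·(0.08,-0.76) = (-1.3276,-2.6975)
  v5: (1-0.172)·(-0.43,-4.86) + 0.172·(0.87,-1.4) = (-0.2064,-4.2649)
  v6: (1-0.172)·(2.11,-1.63) + 0.172·(3.69,-0.81) = (2.3818,-1.4890)
Perimeter = Σ |v_{i+1} − v_i|:
  edge 1→2: √(-2.2140² + 2.5142²) = 3.3500 (running 3.3500)
  edge 2→3: √(-2.7212² + -3.6402²) = 4.5449 (running 7.8949)
  edge 3→4: √(1.0664² + -3.2442²) = 3.4150 (running 11.3099)
  edge 4→5: √(1.1212² + -1.5674²) = 1.9271 (running 13.2370)
  edge 5→6: √(2.5882² + 2.7759²) = 3.7953 (running 17.0323)
  edge 6→1: √(0.1594² + 3.1617²) = 3.1657 (running 20.1981)
Perimeter = 20.1981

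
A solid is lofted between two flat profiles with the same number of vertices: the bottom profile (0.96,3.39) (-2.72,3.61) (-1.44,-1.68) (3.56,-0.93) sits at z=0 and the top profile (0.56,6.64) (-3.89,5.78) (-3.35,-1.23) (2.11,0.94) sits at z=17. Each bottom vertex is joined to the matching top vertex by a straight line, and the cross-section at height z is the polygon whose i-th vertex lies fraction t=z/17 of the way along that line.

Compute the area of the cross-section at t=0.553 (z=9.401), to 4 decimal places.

Area at t=0.553: 27.8812

Cross-section at t=0.553: each vertex is (1-t)·p0[i] + t·p1[i].
  v1: (1-0.553)·(0.96,3.39) + 0.553·(0.56,6.64) = (0.7388,5.1872)
  v2: (1-0.553)·(-2.72,3.61) + 0.553·(-3.89,5.78) = (-3.3670,4.8100)
  v3: (1-0.553)·(-1.44,-1.68) + 0.553·(-3.35,-1.23) = (-2.4962,-1.4311)
  v4: (1-0.553)·(3.56,-0.93) + 0.553·(2.11,0.94) = (2.7581,0.1041)
Shoelace sum Σ(x_i·y_{i+1} − x_{i+1}·y_i):
  i=1: 0.7388·4.8100 − -3.3670·5.1872 = +21.0192 (running +21.0192)
  i=2: -3.3670·-1.4311 − -2.4962·4.8100 = +16.8256 (running +37.8447)
  i=3: -2.4962·0.1041 − 2.7581·-1.4311 = +3.6874 (running +41.5322)
  i=4: 2.7581·5.1872 − 0.7388·0.1041 = +14.2303 (running +55.7625)
Area = |Σ|/2 = |55.7625|/2 = 27.8812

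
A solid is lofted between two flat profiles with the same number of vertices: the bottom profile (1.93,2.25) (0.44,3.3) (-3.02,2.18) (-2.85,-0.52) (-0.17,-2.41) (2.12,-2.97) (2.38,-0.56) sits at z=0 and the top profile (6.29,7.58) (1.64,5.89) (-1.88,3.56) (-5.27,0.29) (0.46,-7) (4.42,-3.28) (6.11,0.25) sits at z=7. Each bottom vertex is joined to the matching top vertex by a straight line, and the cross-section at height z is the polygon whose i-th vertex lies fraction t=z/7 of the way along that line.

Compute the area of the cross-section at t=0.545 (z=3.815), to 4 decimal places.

Cross-section at t=0.545: each vertex is (1-t)·p0[i] + t·p1[i].
  v1: (1-0.545)·(1.93,2.25) + 0.545·(6.29,7.58) = (4.3062,5.1548)
  v2: (1-0.545)·(0.44,3.3) + 0.545·(1.64,5.89) = (1.0940,4.7115)
  v3: (1-0.545)·(-3.02,2.18) + 0.545·(-1.88,3.56) = (-2.3987,2.9321)
  v4: (1-0.545)·(-2.85,-0.52) + 0.545·(-5.27,0.29) = (-4.1689,-0.0785)
  v5: (1-0.545)·(-0.17,-2.41) + 0.545·(0.46,-7) = (0.1734,-4.9116)
  v6: (1-0.545)·(2.12,-2.97) + 0.545·(4.42,-3.28) = (3.3735,-3.1390)
  v7: (1-0.545)·(2.38,-0.56) + 0.545·(6.11,0.25) = (4.4129,-0.1186)
Shoelace sum Σ(x_i·y_{i+1} − x_{i+1}·y_i):
  i=1: 4.3062·4.7115 − 1.0940·5.1548 = +14.6495 (running +14.6495)
  i=2: 1.0940·2.9321 − -2.3987·4.7115 = +14.5093 (running +29.1588)
  i=3: -2.3987·-0.0785 − -4.1689·2.9321 = +12.4120 (running +41.5708)
  i=4: -4.1689·-4.9116 − 0.1734·-0.0785 = +20.4894 (running +62.0602)
  i=5: 0.1734·-3.1390 − 3.3735·-4.9116 = +16.0250 (running +78.0852)
  i=6: 3.3735·-0.1186 − 4.4129·-3.1390 = +13.4518 (running +91.5370)
  i=7: 4.4129·5.1548 − 4.3062·-0.1186 = +23.2581 (running +114.7951)
Area = |Σ|/2 = |114.7951|/2 = 57.3975

Area at t=0.545: 57.3975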